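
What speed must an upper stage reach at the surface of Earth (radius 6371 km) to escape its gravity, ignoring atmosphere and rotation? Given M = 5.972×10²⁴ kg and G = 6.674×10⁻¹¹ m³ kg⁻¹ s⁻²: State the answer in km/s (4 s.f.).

v_esc ≈ 11.19 km/s

μ = GM = 6.674×10⁻¹¹ × 5.972×10²⁴ = 3.986×10¹⁴ m³/s².
r = R = 6.371×10⁶ m.
Escape speed v_esc = √(2μ/r) = √(2 × 3.986×10¹⁴ / 6.371×10⁶) = √(1.251×10⁸) = 11190 m/s.
= 11.19 km/s.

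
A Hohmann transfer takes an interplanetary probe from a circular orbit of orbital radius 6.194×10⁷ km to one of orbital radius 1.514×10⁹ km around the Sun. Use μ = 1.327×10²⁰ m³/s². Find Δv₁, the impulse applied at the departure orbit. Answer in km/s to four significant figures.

r₁ = 6.194×10⁷ km = 6.194×10¹⁰ m.
r₂ = 1.514×10⁹ km = 1.514×10¹² m.
Transfer ellipse a_t = (r₁ + r₂)/2 = 7.880×10¹¹ m.
At r₁: circular v_c1 = √(μ/r₁) = 46290 m/s; transfer-perihelion v_p = √[μ(2/r₁ − 1/a_t)] = 64160 m/s.
Δv₁ = v_p − v_c1 = 17870 m/s.
= 17.87 km/s.

Δv ≈ 17.87 km/s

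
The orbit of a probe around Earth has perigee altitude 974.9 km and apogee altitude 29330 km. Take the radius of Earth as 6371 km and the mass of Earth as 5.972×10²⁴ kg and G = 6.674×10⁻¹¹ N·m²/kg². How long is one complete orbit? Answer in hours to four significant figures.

T ≈ 8.730 hours

μ = GM = 6.674×10⁻¹¹ × 5.972×10²⁴ = 3.986×10¹⁴ m³/s².
r_p = 6371 + 974.9 = 7345.9 km = 7.3459×10⁶ m.
r_a = 6371 + 29330 = 35701 km = 3.5701×10⁷ m.
Semi-major axis a = (r_p + r_a)/2 = (7345.9 + 35701)/2 = 21523 km = 2.152×10⁷ m.
By Kepler's third law T = 2π√(a³/μ) = 2π × 5.002×10³ = 3.143×10⁴ s.
= 8.730 hours.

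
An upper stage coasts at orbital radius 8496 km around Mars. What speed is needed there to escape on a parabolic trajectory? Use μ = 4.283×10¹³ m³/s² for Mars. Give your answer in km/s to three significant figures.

v_esc ≈ 3.18 km/s

r = 8496 km = 8.496×10⁶ m.
Escape speed v_esc = √(2μ/r) = √(2 × 4.283×10¹³ / 8.496×10⁶) = √(1.008×10⁷) = 3175 m/s.
= 3.175 km/s.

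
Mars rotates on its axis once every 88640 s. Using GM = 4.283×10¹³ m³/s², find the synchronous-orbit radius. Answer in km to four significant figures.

A synchronous orbit has period T, so by Kepler's third law a = (μT²/4π²)^(1/3).
μT²/4π² = 4.283×10¹³ × (8.864×10⁴)² / 39.48 = 8.524×10²¹ m³.
a = 2.043×10⁷ m = 20428 km.

r_sync ≈ 20430 km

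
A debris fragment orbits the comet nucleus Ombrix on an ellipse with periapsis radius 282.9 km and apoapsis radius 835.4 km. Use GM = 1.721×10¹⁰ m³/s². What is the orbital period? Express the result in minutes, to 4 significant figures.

Semi-major axis a = (r_p + r_a)/2 = (282.90 + 835.40)/2 = 559.15 km = 5.592×10⁵ m.
By Kepler's third law T = 2π√(a³/μ) = 2π × 3.187×10³ = 2.003×10⁴ s.
= 333.8 minutes.

T ≈ 333.8 minutes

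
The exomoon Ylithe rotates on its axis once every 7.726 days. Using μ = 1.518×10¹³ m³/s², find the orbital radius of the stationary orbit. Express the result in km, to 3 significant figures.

T = 7.726 days = 6.675×10⁵ s.
A synchronous orbit has period T, so by Kepler's third law a = (μT²/4π²)^(1/3).
μT²/4π² = 1.518×10¹³ × (6.675×10⁵)² / 39.48 = 1.713×10²³ m³.
a = 5.554×10⁷ m = 55541 km.

r_sync ≈ 55500 km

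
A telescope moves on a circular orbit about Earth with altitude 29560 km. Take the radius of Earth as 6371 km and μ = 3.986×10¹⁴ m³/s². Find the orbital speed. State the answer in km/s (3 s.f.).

v ≈ 3.33 km/s

r = 6371 + 29560 = 35931 km = 3.5931×10⁷ m.
For a circular orbit v = √(μ/r) = √(3.986×10¹⁴ / 3.593×10⁷) = √(1.109×10⁷) = 3331 m/s.
That is 3.331 km/s.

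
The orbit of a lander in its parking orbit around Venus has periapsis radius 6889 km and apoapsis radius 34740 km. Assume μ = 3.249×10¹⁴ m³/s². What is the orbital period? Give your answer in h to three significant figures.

T ≈ 9.19 h

Semi-major axis a = (r_p + r_a)/2 = (6889.0 + 34740)/2 = 20814 km = 2.081×10⁷ m.
By Kepler's third law T = 2π√(a³/μ) = 2π × 5.268×10³ = 3.310×10⁴ s.
= 9.195 h.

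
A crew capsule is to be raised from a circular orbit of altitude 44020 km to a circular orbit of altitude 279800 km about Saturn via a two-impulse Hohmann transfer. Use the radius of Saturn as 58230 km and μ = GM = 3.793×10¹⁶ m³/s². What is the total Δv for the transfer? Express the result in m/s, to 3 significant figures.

r₁ = 58230 + 44020 = 102250 km = 1.0225×10⁸ m.
r₂ = 58230 + 279800 = 338030 km = 3.3803×10⁸ m.
Transfer ellipse a_t = (r₁ + r₂)/2 = 2.201×10⁸ m.
At r₁: circular v_c1 = √(μ/r₁) = 19260 m/s; transfer-perikrone v_p = √[μ(2/r₁ − 1/a_t)] = 23870 m/s.
Δv₁ = v_p − v_c1 = 4606 m/s.
At r₂: circular v_c2 = √(μ/r₂) = 10590 m/s; transfer-apokrone v_a = √[μ(2/r₂ − 1/a_t)] = 7219 m/s.
Δv₂ = v_c2 − v_a = 3374 m/s.
Total Δv = Δv₁ + Δv₂ = 7980 m/s.

Δv_total ≈ 7980 m/s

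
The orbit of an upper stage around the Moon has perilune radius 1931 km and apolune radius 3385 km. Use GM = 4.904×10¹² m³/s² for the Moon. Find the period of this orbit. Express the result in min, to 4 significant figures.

T ≈ 204.9 min

Semi-major axis a = (r_p + r_a)/2 = (1931.0 + 3385.0)/2 = 2658.0 km = 2.658×10⁶ m.
By Kepler's third law T = 2π√(a³/μ) = 2π × 1.957×10³ = 1.230×10⁴ s.
= 204.9 min.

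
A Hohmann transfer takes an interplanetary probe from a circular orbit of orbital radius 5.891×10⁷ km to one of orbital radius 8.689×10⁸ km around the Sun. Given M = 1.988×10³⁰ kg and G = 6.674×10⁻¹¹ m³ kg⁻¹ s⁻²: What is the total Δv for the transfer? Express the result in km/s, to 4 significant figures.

μ = GM = 6.674×10⁻¹¹ × 1.988×10³⁰ = 1.327×10²⁰ m³/s².
r₁ = 5.891×10⁷ km = 5.891×10¹⁰ m.
r₂ = 8.689×10⁸ km = 8.689×10¹¹ m.
Transfer ellipse a_t = (r₁ + r₂)/2 = 4.639×10¹¹ m.
At r₁: circular v_c1 = √(μ/r₁) = 47460 m/s; transfer-perihelion v_p = √[μ(2/r₁ − 1/a_t)] = 64950 m/s.
Δv₁ = v_p − v_c1 = 17490 m/s.
At r₂: circular v_c2 = √(μ/r₂) = 12360 m/s; transfer-aphelion v_a = √[μ(2/r₂ − 1/a_t)] = 4403 m/s.
Δv₂ = v_c2 − v_a = 7954 m/s.
Total Δv = Δv₁ + Δv₂ = 25450 m/s = 25.45 km/s.

Δv_total ≈ 25.45 km/s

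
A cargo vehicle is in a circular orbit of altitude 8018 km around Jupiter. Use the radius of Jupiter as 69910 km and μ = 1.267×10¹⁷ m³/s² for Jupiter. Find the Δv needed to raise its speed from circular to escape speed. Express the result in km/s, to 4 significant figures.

r = 69910 + 8018 = 77928 km = 7.7928×10⁷ m.
Circular speed v_c = √(μ/r) = 40320 m/s.
Escape speed v_esc = √(2μ/r) = √2 × v_c = 57020 m/s.
Δv = v_esc − v_c = 16700 m/s = 16.70 km/s.

Δv ≈ 16.70 km/s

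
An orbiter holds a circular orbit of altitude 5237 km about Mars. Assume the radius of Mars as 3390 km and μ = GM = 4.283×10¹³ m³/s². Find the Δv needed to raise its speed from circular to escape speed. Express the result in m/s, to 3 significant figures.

Δv ≈ 923 m/s

r = 3390 + 5237 = 8627.0 km = 8.6270×10⁶ m.
Circular speed v_c = √(μ/r) = 2228 m/s.
Escape speed v_esc = √(2μ/r) = √2 × v_c = 3151 m/s.
Δv = v_esc − v_c = 922.9 m/s.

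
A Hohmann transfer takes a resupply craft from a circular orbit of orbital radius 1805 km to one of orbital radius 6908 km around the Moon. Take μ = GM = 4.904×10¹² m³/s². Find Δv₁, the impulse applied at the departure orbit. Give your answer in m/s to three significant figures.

Δv ≈ 427 m/s

r₁ = 1805 km = 1.805×10⁶ m.
r₂ = 6908 km = 6.908×10⁶ m.
Transfer ellipse a_t = (r₁ + r₂)/2 = 4.356×10⁶ m.
At r₁: circular v_c1 = √(μ/r₁) = 1648 m/s; transfer-perilune v_p = √[μ(2/r₁ − 1/a_t)] = 2076 m/s.
Δv₁ = v_p − v_c1 = 427.3 m/s.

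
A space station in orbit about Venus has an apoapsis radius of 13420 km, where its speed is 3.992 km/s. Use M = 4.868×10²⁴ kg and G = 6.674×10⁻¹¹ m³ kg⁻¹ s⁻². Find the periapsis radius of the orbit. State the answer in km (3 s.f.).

μ = GM = 6.674×10⁻¹¹ × 4.868×10²⁴ = 3.249×10¹⁴ m³/s².
r_a = 1.342×10⁷ m.
Specific energy ε = v²/2 − μ/r = -1.624×10⁷ J/kg, so a = −μ/(2ε) = 1.000×10⁷ m.
The apsides satisfy r_p + r_a = 2a, so the periapsis radius is 2a − r_a = 6.584×10⁶ m = 6583.9 km.

periapsis radius ≈ 6580 km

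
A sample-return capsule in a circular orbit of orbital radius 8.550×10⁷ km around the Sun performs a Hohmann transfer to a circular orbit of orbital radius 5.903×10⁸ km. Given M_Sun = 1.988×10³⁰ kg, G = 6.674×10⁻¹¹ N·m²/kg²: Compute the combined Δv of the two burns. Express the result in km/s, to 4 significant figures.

μ = GM = 6.674×10⁻¹¹ × 1.988×10³⁰ = 1.327×10²⁰ m³/s².
r₁ = 8.550×10⁷ km = 8.550×10¹⁰ m.
r₂ = 5.903×10⁸ km = 5.903×10¹¹ m.
Transfer ellipse a_t = (r₁ + r₂)/2 = 3.379×10¹¹ m.
At r₁: circular v_c1 = √(μ/r₁) = 39390 m/s; transfer-perihelion v_p = √[μ(2/r₁ − 1/a_t)] = 52070 m/s.
Δv₁ = v_p − v_c1 = 12670 m/s.
At r₂: circular v_c2 = √(μ/r₂) = 14990 m/s; transfer-aphelion v_a = √[μ(2/r₂ − 1/a_t)] = 7541 m/s.
Δv₂ = v_c2 − v_a = 7451 m/s.
Total Δv = Δv₁ + Δv₂ = 20120 m/s = 20.12 km/s.

Δv_total ≈ 20.12 km/s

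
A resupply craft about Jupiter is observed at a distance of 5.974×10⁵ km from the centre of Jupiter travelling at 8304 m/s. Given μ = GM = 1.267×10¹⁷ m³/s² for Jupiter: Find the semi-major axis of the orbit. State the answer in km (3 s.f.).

r = 5.974×10⁸ m.
Vis-viva rearranged: 1/a = 2/r − v²/μ = 3.348×10⁻⁹ − 5.442×10⁻¹⁰ = 2.804×10⁻⁹ m⁻¹.
a = 3.567×10⁸ m = 3.5669×10⁵ km.

a ≈ 3.57×10⁵ km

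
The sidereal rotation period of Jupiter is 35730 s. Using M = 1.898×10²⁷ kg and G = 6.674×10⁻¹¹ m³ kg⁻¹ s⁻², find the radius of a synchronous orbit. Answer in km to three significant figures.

r_sync ≈ 1.60×10⁵ km

μ = GM = 6.674×10⁻¹¹ × 1.898×10²⁷ = 1.267×10¹⁷ m³/s².
A synchronous orbit has period T, so by Kepler's third law a = (μT²/4π²)^(1/3).
μT²/4π² = 1.267×10¹⁷ × (3.573×10⁴)² / 39.48 = 4.096×10²⁴ m³.
a = 1.600×10⁸ m = 1.6000×10⁵ km.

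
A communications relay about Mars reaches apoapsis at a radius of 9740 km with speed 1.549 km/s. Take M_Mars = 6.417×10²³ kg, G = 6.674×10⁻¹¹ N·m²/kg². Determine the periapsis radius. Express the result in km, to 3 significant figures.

periapsis radius ≈ 3650 km

μ = GM = 6.674×10⁻¹¹ × 6.417×10²³ = 4.283×10¹³ m³/s².
r_a = 9.740×10⁶ m.
Specific energy ε = v²/2 − μ/r = -3.197×10⁶ J/kg, so a = −μ/(2ε) = 6.697×10⁶ m.
The apsides satisfy r_p + r_a = 2a, so the periapsis radius is 2a − r_a = 3.655×10⁶ m = 3654.6 km.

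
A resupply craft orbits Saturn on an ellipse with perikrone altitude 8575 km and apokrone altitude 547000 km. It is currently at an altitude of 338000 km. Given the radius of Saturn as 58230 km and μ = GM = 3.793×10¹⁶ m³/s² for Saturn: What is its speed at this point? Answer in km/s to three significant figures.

v ≈ 8.86 km/s

r_p = 58230 + 8575 = 66805 km = 6.6805×10⁷ m.
r_a = 58230 + 547000 = 605230 km = 6.0523×10⁸ m.
r = 58230 + 338000 = 3.9623×10⁵ km = 3.962×10⁸ m.
Semi-major axis a = (r_p + r_a)/2 = 3.3602×10⁵ km = 3.360×10⁸ m.
Vis-viva: v² = μ(2/r − 1/a) = 3.793×10¹⁶ × (5.048×10⁻⁹ − 2.976×10⁻⁹) = 7.857×10⁷ m²/s².
v = 8864 m/s = 8.864 km/s.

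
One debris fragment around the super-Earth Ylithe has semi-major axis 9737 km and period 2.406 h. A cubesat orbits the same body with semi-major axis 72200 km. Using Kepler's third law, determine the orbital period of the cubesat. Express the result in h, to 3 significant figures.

T₂ ≈ 48.6 h

Kepler's third law: T² ∝ a³, so T₂ = T₁ (a₂/a₁)^(3/2).
a₂/a₁ = 7.415, (a₂/a₁)^(3/2) = 20.19.
T₂ = 2.406 × 20.19 = 48.58 h.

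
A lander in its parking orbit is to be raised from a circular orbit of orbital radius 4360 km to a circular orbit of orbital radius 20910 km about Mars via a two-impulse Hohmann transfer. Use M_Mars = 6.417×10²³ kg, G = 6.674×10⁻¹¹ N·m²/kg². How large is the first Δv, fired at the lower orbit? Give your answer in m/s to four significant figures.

Δv ≈ 897.7 m/s

μ = GM = 6.674×10⁻¹¹ × 6.417×10²³ = 4.283×10¹³ m³/s².
r₁ = 4360 km = 4.360×10⁶ m.
r₂ = 20910 km = 2.091×10⁷ m.
Transfer ellipse a_t = (r₁ + r₂)/2 = 1.264×10⁷ m.
At r₁: circular v_c1 = √(μ/r₁) = 3134 m/s; transfer-periapsis v_p = √[μ(2/r₁ − 1/a_t)] = 4032 m/s.
Δv₁ = v_p − v_c1 = 897.7 m/s.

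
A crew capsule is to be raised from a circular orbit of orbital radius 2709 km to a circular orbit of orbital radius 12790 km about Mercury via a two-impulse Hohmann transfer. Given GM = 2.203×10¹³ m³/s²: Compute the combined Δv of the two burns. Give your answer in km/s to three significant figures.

r₁ = 2709 km = 2.709×10⁶ m.
r₂ = 12790 km = 1.279×10⁷ m.
Transfer ellipse a_t = (r₁ + r₂)/2 = 7.750×10⁶ m.
At r₁: circular v_c1 = √(μ/r₁) = 2852 m/s; transfer-periherm v_p = √[μ(2/r₁ − 1/a_t)] = 3664 m/s.
Δv₁ = v_p − v_c1 = 811.8 m/s.
At r₂: circular v_c2 = √(μ/r₂) = 1312 m/s; transfer-apoherm v_a = √[μ(2/r₂ − 1/a_t)] = 776.0 m/s.
Δv₂ = v_c2 − v_a = 536.5 m/s.
Total Δv = Δv₁ + Δv₂ = 1348 m/s = 1.348 km/s.

Δv_total ≈ 1.35 km/s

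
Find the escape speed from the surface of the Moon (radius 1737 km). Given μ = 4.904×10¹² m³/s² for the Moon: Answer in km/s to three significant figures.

r = R = 1.737×10⁶ m.
Escape speed v_esc = √(2μ/r) = √(2 × 4.904×10¹² / 1.737×10⁶) = √(5.647×10⁶) = 2376 m/s.
= 2.376 km/s.

v_esc ≈ 2.38 km/s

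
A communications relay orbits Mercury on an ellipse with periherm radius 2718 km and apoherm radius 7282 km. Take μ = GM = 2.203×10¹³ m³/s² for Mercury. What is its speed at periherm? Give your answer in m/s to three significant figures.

v ≈ 3440 m/s

Semi-major axis a = (r_p + r_a)/2 = 5000.0 km = 5.000×10⁶ m.
Vis-viva: v² = μ(2/r − 1/a) = 2.203×10¹³ × (7.358×10⁻⁷ − 2.000×10⁻⁷) = 1.180×10⁷ m²/s².
v = 3436 m/s.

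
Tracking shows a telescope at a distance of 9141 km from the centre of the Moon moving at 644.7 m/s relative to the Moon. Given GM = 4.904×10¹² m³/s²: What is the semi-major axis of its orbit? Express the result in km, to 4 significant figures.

a ≈ 7460 km

r = 9.141×10⁶ m.
Vis-viva rearranged: 1/a = 2/r − v²/μ = 2.188×10⁻⁷ − 8.475×10⁻⁸ = 1.340×10⁻⁷ m⁻¹.
a = 7.460×10⁶ m = 7460.5 km.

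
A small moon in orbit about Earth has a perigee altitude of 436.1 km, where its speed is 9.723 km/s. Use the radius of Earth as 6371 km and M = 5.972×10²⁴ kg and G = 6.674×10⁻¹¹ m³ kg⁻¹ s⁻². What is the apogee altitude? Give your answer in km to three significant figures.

apogee altitude ≈ 22100 km

μ = GM = 6.674×10⁻¹¹ × 5.972×10²⁴ = 3.986×10¹⁴ m³/s².
r_p = 6371 + 436.1 = 6807.1 km = 6.807×10⁶ m.
Specific energy ε = v²/2 − μ/r = -1.128×10⁷ J/kg, so a = −μ/(2ε) = 1.766×10⁷ m.
The apsides satisfy r_p + r_a = 2a, so the apogee radius is 2a − r_p = 2.851×10⁷ m = 28515 km.
Apogee altitude = 28515 − 6371 = 22144 km.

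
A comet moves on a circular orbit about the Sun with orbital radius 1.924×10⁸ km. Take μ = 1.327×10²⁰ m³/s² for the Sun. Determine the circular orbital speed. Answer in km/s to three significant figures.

v ≈ 26.3 km/s

r = 1.924×10⁸ km = 1.924×10¹¹ m.
For a circular orbit v = √(μ/r) = √(1.327×10²⁰ / 1.924×10¹¹) = √(6.897×10⁸) = 26260 m/s.
That is 26.26 km/s.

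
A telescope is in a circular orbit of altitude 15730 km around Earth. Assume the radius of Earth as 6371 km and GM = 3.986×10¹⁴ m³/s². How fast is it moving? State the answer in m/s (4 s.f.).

r = 6371 + 15730 = 22101 km = 2.2101×10⁷ m.
For a circular orbit v = √(μ/r) = √(3.986×10¹⁴ / 2.210×10⁷) = √(1.804×10⁷) = 4247 m/s.

v ≈ 4247 m/s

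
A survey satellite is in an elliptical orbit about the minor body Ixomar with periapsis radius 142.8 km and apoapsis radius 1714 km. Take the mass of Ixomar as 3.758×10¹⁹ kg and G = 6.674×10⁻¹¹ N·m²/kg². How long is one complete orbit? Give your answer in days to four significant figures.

μ = GM = 6.674×10⁻¹¹ × 3.758×10¹⁹ = 2.508×10⁹ m³/s².
Semi-major axis a = (r_p + r_a)/2 = (142.80 + 1714.0)/2 = 928.40 km = 9.284×10⁵ m.
By Kepler's third law T = 2π√(a³/μ) = 2π × 1.786×10⁴ = 1.122×10⁵ s.
= 1.299 days.

T ≈ 1.299 days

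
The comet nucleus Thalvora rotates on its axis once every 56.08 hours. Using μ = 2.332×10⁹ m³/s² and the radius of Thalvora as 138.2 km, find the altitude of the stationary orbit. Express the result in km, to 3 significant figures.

T = 56.08 hours = 2.019×10⁵ s.
A synchronous orbit has period T, so by Kepler's third law a = (μT²/4π²)^(1/3).
μT²/4π² = 2.332×10⁹ × (2.019×10⁵)² / 39.48 = 2.408×10¹⁸ m³.
a = 1.340×10⁶ m = 1340.3 km.
Altitude h = a − R = 1340.3 − 138.2 = 1202.1 km.

h_sync ≈ 1200 km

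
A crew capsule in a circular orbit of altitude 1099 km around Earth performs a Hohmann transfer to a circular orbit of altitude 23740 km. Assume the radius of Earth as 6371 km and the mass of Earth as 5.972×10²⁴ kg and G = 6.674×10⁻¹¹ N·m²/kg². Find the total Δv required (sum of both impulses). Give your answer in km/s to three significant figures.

μ = GM = 6.674×10⁻¹¹ × 5.972×10²⁴ = 3.986×10¹⁴ m³/s².
r₁ = 6371 + 1099 = 7470.0 km = 7.4700×10⁶ m.
r₂ = 6371 + 23740 = 30111 km = 3.0111×10⁷ m.
Transfer ellipse a_t = (r₁ + r₂)/2 = 1.879×10⁷ m.
At r₁: circular v_c1 = √(μ/r₁) = 7305 m/s; transfer-perigee v_p = √[μ(2/r₁ − 1/a_t)] = 9247 m/s.
Δv₁ = v_p − v_c1 = 1942 m/s.
At r₂: circular v_c2 = √(μ/r₂) = 3638 m/s; transfer-apogee v_a = √[μ(2/r₂ − 1/a_t)] = 2294 m/s.
Δv₂ = v_c2 − v_a = 1344 m/s.
Total Δv = Δv₁ + Δv₂ = 3286 m/s = 3.286 km/s.

Δv_total ≈ 3.29 km/s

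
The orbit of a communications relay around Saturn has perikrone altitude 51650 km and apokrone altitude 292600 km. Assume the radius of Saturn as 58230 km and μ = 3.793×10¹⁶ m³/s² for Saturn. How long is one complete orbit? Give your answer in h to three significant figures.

T ≈ 31.3 h

r_p = 58230 + 51650 = 109880 km = 1.0988×10⁸ m.
r_a = 58230 + 292600 = 350830 km = 3.5083×10⁸ m.
Semi-major axis a = (r_p + r_a)/2 = (1.0988×10⁵ + 3.5083×10⁵)/2 = 2.3036×10⁵ km = 2.304×10⁸ m.
By Kepler's third law T = 2π√(a³/μ) = 2π × 1.795×10⁴ = 1.128×10⁵ s.
= 31.33 h.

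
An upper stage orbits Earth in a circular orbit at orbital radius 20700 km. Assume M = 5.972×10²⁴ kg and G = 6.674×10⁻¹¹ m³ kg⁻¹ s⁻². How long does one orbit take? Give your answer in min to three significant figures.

T ≈ 494 min

μ = GM = 6.674×10⁻¹¹ × 5.972×10²⁴ = 3.986×10¹⁴ m³/s².
r = 20700 km = 2.070×10⁷ m.
Kepler's third law: T = 2π√(r³/μ) = 2π√((2.070×10⁷)³ / 3.986×10¹⁴).
r³/μ = 2.225×10⁷ s², so T = 2π × 4.717×10³ = 2.964×10⁴ s.
Converting: 2.964×10⁴ s ÷ 60.00 = 494.0 min.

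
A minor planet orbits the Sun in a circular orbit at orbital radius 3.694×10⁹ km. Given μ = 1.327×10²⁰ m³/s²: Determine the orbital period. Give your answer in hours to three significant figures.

r = 3.694×10⁹ km = 3.694×10¹² m.
Kepler's third law: T = 2π√(r³/μ) = 2π√((3.694×10¹²)³ / 1.327×10²⁰).
r³/μ = 3.799×10¹⁷ s², so T = 2π × 6.163×10⁸ = 3.872×10⁹ s.
Converting: 3.872×10⁹ s ÷ 3600 = 1.076×10⁶ hours.

T ≈ 1080000 hours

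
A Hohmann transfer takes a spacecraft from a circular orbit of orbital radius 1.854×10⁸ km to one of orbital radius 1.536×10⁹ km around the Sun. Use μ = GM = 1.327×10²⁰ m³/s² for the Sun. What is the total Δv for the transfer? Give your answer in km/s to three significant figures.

Δv_total ≈ 14.0 km/s

r₁ = 1.854×10⁸ km = 1.854×10¹¹ m.
r₂ = 1.536×10⁹ km = 1.536×10¹² m.
Transfer ellipse a_t = (r₁ + r₂)/2 = 8.607×10¹¹ m.
At r₁: circular v_c1 = √(μ/r₁) = 26750 m/s; transfer-perihelion v_p = √[μ(2/r₁ − 1/a_t)] = 35740 m/s.
Δv₁ = v_p − v_c1 = 8986 m/s.
At r₂: circular v_c2 = √(μ/r₂) = 9295 m/s; transfer-aphelion v_a = √[μ(2/r₂ − 1/a_t)] = 4314 m/s.
Δv₂ = v_c2 − v_a = 4981 m/s.
Total Δv = Δv₁ + Δv₂ = 13970 m/s = 13.97 km/s.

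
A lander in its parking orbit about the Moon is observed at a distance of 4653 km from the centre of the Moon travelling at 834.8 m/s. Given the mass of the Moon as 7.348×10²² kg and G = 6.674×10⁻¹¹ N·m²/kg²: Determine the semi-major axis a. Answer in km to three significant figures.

a ≈ 3480 km

μ = GM = 6.674×10⁻¹¹ × 7.348×10²² = 4.904×10¹² m³/s².
r = 4.653×10⁶ m.
Vis-viva rearranged: 1/a = 2/r − v²/μ = 4.298×10⁻⁷ − 1.421×10⁻⁷ = 2.877×10⁻⁷ m⁻¹.
a = 3.476×10⁶ m = 3475.5 km.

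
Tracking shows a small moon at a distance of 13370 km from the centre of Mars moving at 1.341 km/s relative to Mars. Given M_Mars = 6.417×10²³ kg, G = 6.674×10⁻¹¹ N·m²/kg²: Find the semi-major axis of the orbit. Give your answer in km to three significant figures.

a ≈ 9290 km

μ = GM = 6.674×10⁻¹¹ × 6.417×10²³ = 4.283×10¹³ m³/s².
r = 1.337×10⁷ m.
Vis-viva rearranged: 1/a = 2/r − v²/μ = 1.496×10⁻⁷ − 4.199×10⁻⁸ = 1.076×10⁻⁷ m⁻¹.
a = 9.294×10⁶ m = 9293.7 km.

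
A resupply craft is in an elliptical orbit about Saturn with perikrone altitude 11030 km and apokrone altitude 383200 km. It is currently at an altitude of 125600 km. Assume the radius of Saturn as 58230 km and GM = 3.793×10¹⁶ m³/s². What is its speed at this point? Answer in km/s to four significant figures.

r_p = 58230 + 11030 = 69260 km = 6.9260×10⁷ m.
r_a = 58230 + 383200 = 441430 km = 4.4143×10⁸ m.
r = 58230 + 125600 = 1.8383×10⁵ km = 1.838×10⁸ m.
Semi-major axis a = (r_p + r_a)/2 = 2.5534×10⁵ km = 2.553×10⁸ m.
Vis-viva: v² = μ(2/r − 1/a) = 3.793×10¹⁶ × (1.088×10⁻⁸ − 3.916×10⁻⁹) = 2.641×10⁸ m²/s².
v = 16250 m/s = 16.25 km/s.

v ≈ 16.25 km/s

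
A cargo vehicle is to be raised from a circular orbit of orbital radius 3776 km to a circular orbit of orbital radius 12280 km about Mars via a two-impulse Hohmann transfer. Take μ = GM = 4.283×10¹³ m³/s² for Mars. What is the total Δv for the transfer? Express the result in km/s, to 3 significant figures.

Δv_total ≈ 1.38 km/s

r₁ = 3776 km = 3.776×10⁶ m.
r₂ = 12280 km = 1.228×10⁷ m.
Transfer ellipse a_t = (r₁ + r₂)/2 = 8.028×10⁶ m.
At r₁: circular v_c1 = √(μ/r₁) = 3368 m/s; transfer-periapsis v_p = √[μ(2/r₁ − 1/a_t)] = 4165 m/s.
Δv₁ = v_p − v_c1 = 797.5 m/s.
At r₂: circular v_c2 = √(μ/r₂) = 1868 m/s; transfer-apoapsis v_a = √[μ(2/r₂ − 1/a_t)] = 1281 m/s.
Δv₂ = v_c2 − v_a = 586.7 m/s.
Total Δv = Δv₁ + Δv₂ = 1384 m/s = 1.384 km/s.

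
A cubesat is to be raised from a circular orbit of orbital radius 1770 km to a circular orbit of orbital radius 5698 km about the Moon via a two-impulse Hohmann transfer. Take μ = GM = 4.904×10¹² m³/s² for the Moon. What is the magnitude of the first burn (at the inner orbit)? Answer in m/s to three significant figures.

Δv ≈ 392 m/s

r₁ = 1770 km = 1.770×10⁶ m.
r₂ = 5698 km = 5.698×10⁶ m.
Transfer ellipse a_t = (r₁ + r₂)/2 = 3.734×10⁶ m.
At r₁: circular v_c1 = √(μ/r₁) = 1665 m/s; transfer-perilune v_p = √[μ(2/r₁ − 1/a_t)] = 2056 m/s.
Δv₁ = v_p − v_c1 = 391.7 m/s.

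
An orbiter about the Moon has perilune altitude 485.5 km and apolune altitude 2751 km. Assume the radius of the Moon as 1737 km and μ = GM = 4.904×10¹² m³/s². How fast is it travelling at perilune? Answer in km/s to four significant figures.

v ≈ 1.718 km/s

r_p = 1737 + 485.5 = 2222.5 km = 2.2225×10⁶ m.
r_a = 1737 + 2751 = 4488.0 km = 4.4880×10⁶ m.
Semi-major axis a = (r_p + r_a)/2 = 3355.2 km = 3.355×10⁶ m.
Vis-viva: v² = μ(2/r − 1/a) = 4.904×10¹² × (8.999×10⁻⁷ − 2.980×10⁻⁷) = 2.951×10⁶ m²/s².
v = 1718 m/s = 1.718 km/s.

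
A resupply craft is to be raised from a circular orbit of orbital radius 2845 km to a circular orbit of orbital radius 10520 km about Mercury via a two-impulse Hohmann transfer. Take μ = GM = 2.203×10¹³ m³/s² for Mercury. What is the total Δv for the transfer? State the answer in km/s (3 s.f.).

r₁ = 2845 km = 2.845×10⁶ m.
r₂ = 10520 km = 1.052×10⁷ m.
Transfer ellipse a_t = (r₁ + r₂)/2 = 6.682×10⁶ m.
At r₁: circular v_c1 = √(μ/r₁) = 2783 m/s; transfer-periherm v_p = √[μ(2/r₁ − 1/a_t)] = 3491 m/s.
Δv₁ = v_p − v_c1 = 708.7 m/s.
At r₂: circular v_c2 = √(μ/r₂) = 1447 m/s; transfer-apoherm v_a = √[μ(2/r₂ − 1/a_t)] = 944.2 m/s.
Δv₂ = v_c2 − v_a = 502.9 m/s.
Total Δv = Δv₁ + Δv₂ = 1212 m/s = 1.212 km/s.

Δv_total ≈ 1.21 km/s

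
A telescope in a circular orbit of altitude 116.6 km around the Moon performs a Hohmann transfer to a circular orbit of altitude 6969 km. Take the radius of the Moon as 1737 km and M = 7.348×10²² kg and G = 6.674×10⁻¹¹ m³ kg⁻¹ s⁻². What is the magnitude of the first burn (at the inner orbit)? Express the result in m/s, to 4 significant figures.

μ = GM = 6.674×10⁻¹¹ × 7.348×10²² = 4.904×10¹² m³/s².
r₁ = 1737 + 116.6 = 1853.6 km = 1.8536×10⁶ m.
r₂ = 1737 + 6969 = 8706.0 km = 8.7060×10⁶ m.
Transfer ellipse a_t = (r₁ + r₂)/2 = 5.280×10⁶ m.
At r₁: circular v_c1 = √(μ/r₁) = 1627 m/s; transfer-perilune v_p = √[μ(2/r₁ − 1/a_t)] = 2089 m/s.
Δv₁ = v_p − v_c1 = 462.1 m/s.

Δv ≈ 462.1 m/s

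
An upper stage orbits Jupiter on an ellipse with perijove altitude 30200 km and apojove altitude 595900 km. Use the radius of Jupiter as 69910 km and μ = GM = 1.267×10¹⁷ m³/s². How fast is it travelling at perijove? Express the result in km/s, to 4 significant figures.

v ≈ 46.91 km/s

r_p = 69910 + 30200 = 100110 km = 1.0011×10⁸ m.
r_a = 69910 + 595900 = 665810 km = 6.6581×10⁸ m.
Semi-major axis a = (r_p + r_a)/2 = 3.8296×10⁵ km = 3.830×10⁸ m.
Vis-viva: v² = μ(2/r − 1/a) = 1.267×10¹⁷ × (1.998×10⁻⁸ − 2.611×10⁻⁹) = 2.200×10⁹ m²/s².
v = 46910 m/s = 46.91 km/s.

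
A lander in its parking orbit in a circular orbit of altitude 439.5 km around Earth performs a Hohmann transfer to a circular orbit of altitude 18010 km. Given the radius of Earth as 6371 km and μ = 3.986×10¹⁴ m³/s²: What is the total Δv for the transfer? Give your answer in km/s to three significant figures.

r₁ = 6371 + 439.5 = 6810.5 km = 6.8105×10⁶ m.
r₂ = 6371 + 18010 = 24381 km = 2.4381×10⁷ m.
Transfer ellipse a_t = (r₁ + r₂)/2 = 1.560×10⁷ m.
At r₁: circular v_c1 = √(μ/r₁) = 7650 m/s; transfer-perigee v_p = √[μ(2/r₁ − 1/a_t)] = 9565 m/s.
Δv₁ = v_p − v_c1 = 1915 m/s.
At r₂: circular v_c2 = √(μ/r₂) = 4043 m/s; transfer-apogee v_a = √[μ(2/r₂ − 1/a_t)] = 2672 m/s.
Δv₂ = v_c2 − v_a = 1371 m/s.
Total Δv = Δv₁ + Δv₂ = 3286 m/s = 3.286 km/s.

Δv_total ≈ 3.29 km/s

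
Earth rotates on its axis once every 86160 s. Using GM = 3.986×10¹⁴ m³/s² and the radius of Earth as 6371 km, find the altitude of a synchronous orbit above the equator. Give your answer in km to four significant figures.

h_sync ≈ 35790 km

A synchronous orbit has period T, so by Kepler's third law a = (μT²/4π²)^(1/3).
μT²/4π² = 3.986×10¹⁴ × (8.616×10⁴)² / 39.48 = 7.495×10²² m³.
a = 4.216×10⁷ m = 42163 km.
Altitude h = a − R = 42163 − 6371 = 35792 km.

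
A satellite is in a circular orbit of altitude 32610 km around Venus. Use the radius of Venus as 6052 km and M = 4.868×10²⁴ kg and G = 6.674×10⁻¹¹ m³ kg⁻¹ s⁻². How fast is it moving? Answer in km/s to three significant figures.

v ≈ 2.90 km/s

μ = GM = 6.674×10⁻¹¹ × 4.868×10²⁴ = 3.249×10¹⁴ m³/s².
r = 6052 + 32610 = 38662 km = 3.8662×10⁷ m.
For a circular orbit v = √(μ/r) = √(3.249×10¹⁴ / 3.866×10⁷) = √(8.403×10⁶) = 2899 m/s.
That is 2.899 km/s.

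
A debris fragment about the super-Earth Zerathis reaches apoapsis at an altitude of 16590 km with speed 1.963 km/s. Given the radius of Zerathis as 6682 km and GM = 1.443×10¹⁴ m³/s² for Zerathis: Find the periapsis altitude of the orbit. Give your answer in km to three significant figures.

r_a = 6682 + 16590 = 23272 km = 2.327×10⁷ m.
Specific energy ε = v²/2 − μ/r = -4.274×10⁶ J/kg, so a = −μ/(2ε) = 1.688×10⁷ m.
The apsides satisfy r_p + r_a = 2a, so the periapsis radius is 2a − r_a = 1.049×10⁷ m = 10491 km.
Periapsis altitude = 10491 − 6682 = 3809.1 km.

periapsis altitude ≈ 3810 km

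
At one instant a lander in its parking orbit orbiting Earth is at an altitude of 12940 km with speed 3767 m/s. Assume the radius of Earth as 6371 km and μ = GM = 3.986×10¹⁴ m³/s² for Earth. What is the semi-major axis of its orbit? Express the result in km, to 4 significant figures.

a ≈ 14710 km

r = 6371 + 12940 = 19311 km = 1.931×10⁷ m.
Vis-viva rearranged: 1/a = 2/r − v²/μ = 1.036×10⁻⁷ − 3.560×10⁻⁸ = 6.797×10⁻⁸ m⁻¹.
a = 1.471×10⁷ m = 14713 km.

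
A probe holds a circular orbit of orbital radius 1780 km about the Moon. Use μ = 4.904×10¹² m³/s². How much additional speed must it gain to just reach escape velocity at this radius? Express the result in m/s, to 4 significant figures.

r = 1780 km = 1.780×10⁶ m.
Circular speed v_c = √(μ/r) = 1660 m/s.
Escape speed v_esc = √(2μ/r) = √2 × v_c = 2347 m/s.
Δv = v_esc − v_c = 687.5 m/s.

Δv ≈ 687.5 m/s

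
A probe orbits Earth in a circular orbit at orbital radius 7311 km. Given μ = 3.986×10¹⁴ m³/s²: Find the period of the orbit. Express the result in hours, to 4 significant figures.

r = 7311 km = 7.311×10⁶ m.
Kepler's third law: T = 2π√(r³/μ) = 2π√((7.311×10⁶)³ / 3.986×10¹⁴).
r³/μ = 9.804×10⁵ s², so T = 2π × 9.901×10² = 6.221×10³ s.
Converting: 6.221×10³ s ÷ 3600 = 1.728 hours.

T ≈ 1.728 hours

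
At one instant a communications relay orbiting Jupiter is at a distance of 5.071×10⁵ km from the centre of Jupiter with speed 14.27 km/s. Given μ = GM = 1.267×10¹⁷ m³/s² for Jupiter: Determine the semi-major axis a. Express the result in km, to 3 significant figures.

r = 5.071×10⁸ m.
Vis-viva rearranged: 1/a = 2/r − v²/μ = 3.944×10⁻⁹ − 1.607×10⁻⁹ = 2.337×10⁻⁹ m⁻¹.
a = 4.279×10⁸ m = 4.2794×10⁵ km.

a ≈ 4.28×10⁵ km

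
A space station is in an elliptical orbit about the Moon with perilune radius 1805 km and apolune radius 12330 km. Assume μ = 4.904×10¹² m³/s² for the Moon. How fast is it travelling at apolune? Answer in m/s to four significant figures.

Semi-major axis a = (r_p + r_a)/2 = 7067.5 km = 7.068×10⁶ m.
Vis-viva: v² = μ(2/r − 1/a) = 4.904×10¹² × (1.622×10⁻⁷ − 1.415×10⁻⁷) = 1.016×10⁵ m²/s².
v = 318.7 m/s.

v ≈ 318.7 m/s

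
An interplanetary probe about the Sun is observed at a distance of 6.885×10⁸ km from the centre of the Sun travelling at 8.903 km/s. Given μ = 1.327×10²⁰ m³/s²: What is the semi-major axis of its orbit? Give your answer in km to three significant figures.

r = 6.885×10¹¹ m.
Vis-viva rearranged: 1/a = 2/r − v²/μ = 2.905×10⁻¹² − 5.973×10⁻¹³ = 2.308×10⁻¹² m⁻¹.
a = 4.334×10¹¹ m = 4.3336×10⁸ km.

a ≈ 4.33×10⁸ km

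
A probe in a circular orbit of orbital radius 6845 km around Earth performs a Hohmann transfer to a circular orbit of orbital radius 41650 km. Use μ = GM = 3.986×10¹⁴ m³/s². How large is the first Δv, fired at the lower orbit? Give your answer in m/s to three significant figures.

r₁ = 6845 km = 6.845×10⁶ m.
r₂ = 41650 km = 4.165×10⁷ m.
Transfer ellipse a_t = (r₁ + r₂)/2 = 2.425×10⁷ m.
At r₁: circular v_c1 = √(μ/r₁) = 7631 m/s; transfer-perigee v_p = √[μ(2/r₁ − 1/a_t)] = 10000 m/s.
Δv₁ = v_p − v_c1 = 2370 m/s.

Δv ≈ 2370 m/s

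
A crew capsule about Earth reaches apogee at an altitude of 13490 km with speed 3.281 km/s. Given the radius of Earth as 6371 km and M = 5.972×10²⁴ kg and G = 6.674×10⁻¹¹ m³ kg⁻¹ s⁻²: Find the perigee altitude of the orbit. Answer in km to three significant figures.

μ = GM = 6.674×10⁻¹¹ × 5.972×10²⁴ = 3.986×10¹⁴ m³/s².
r_a = 6371 + 13490 = 19861 km = 1.986×10⁷ m.
Specific energy ε = v²/2 − μ/r = -1.469×10⁷ J/kg, so a = −μ/(2ε) = 1.357×10⁷ m.
The apsides satisfy r_p + r_a = 2a, so the perigee radius is 2a − r_a = 7.279×10⁶ m = 7279.4 km.
Perigee altitude = 7279.4 − 6371 = 908.36 km.

perigee altitude ≈ 908 km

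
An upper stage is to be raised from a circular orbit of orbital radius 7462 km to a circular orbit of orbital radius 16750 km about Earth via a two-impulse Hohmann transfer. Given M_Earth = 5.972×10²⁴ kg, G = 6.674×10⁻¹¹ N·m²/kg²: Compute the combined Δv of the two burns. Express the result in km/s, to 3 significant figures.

μ = GM = 6.674×10⁻¹¹ × 5.972×10²⁴ = 3.986×10¹⁴ m³/s².
r₁ = 7462 km = 7.462×10⁶ m.
r₂ = 16750 km = 1.675×10⁷ m.
Transfer ellipse a_t = (r₁ + r₂)/2 = 1.211×10⁷ m.
At r₁: circular v_c1 = √(μ/r₁) = 7308 m/s; transfer-perigee v_p = √[μ(2/r₁ − 1/a_t)] = 8597 m/s.
Δv₁ = v_p − v_c1 = 1288 m/s.
At r₂: circular v_c2 = √(μ/r₂) = 4878 m/s; transfer-apogee v_a = √[μ(2/r₂ − 1/a_t)] = 3830 m/s.
Δv₂ = v_c2 − v_a = 1048 m/s.
Total Δv = Δv₁ + Δv₂ = 2337 m/s = 2.337 km/s.

Δv_total ≈ 2.34 km/s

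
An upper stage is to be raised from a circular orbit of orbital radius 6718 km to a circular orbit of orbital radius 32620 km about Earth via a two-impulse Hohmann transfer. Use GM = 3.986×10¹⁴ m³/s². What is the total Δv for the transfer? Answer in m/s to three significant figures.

Δv_total ≈ 3670 m/s

r₁ = 6718 km = 6.718×10⁶ m.
r₂ = 32620 km = 3.262×10⁷ m.
Transfer ellipse a_t = (r₁ + r₂)/2 = 1.967×10⁷ m.
At r₁: circular v_c1 = √(μ/r₁) = 7703 m/s; transfer-perigee v_p = √[μ(2/r₁ − 1/a_t)] = 9920 m/s.
Δv₁ = v_p − v_c1 = 2217 m/s.
At r₂: circular v_c2 = √(μ/r₂) = 3496 m/s; transfer-apogee v_a = √[μ(2/r₂ − 1/a_t)] = 2043 m/s.
Δv₂ = v_c2 − v_a = 1453 m/s.
Total Δv = Δv₁ + Δv₂ = 3670 m/s.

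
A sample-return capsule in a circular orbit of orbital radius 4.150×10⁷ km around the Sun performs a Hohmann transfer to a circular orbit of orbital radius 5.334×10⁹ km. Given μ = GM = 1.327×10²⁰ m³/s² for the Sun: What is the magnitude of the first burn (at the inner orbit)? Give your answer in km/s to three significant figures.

Δv ≈ 23.1 km/s

r₁ = 4.150×10⁷ km = 4.150×10¹⁰ m.
r₂ = 5.334×10⁹ km = 5.334×10¹² m.
Transfer ellipse a_t = (r₁ + r₂)/2 = 2.688×10¹² m.
At r₁: circular v_c1 = √(μ/r₁) = 56550 m/s; transfer-perihelion v_p = √[μ(2/r₁ − 1/a_t)] = 79660 m/s.
Δv₁ = v_p − v_c1 = 23110 m/s.
= 23.11 km/s.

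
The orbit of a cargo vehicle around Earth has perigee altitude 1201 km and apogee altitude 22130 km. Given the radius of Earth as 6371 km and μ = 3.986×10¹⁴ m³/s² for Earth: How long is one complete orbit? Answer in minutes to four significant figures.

T ≈ 401.8 minutes

r_p = 6371 + 1201 = 7572.0 km = 7.5720×10⁶ m.
r_a = 6371 + 22130 = 28501 km = 2.8501×10⁷ m.
Semi-major axis a = (r_p + r_a)/2 = (7572.0 + 28501)/2 = 18036 km = 1.804×10⁷ m.
By Kepler's third law T = 2π√(a³/μ) = 2π × 3.837×10³ = 2.411×10⁴ s.
= 401.8 minutes.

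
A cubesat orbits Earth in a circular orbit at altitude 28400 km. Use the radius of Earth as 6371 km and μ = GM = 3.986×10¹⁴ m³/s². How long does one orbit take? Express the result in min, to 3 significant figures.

T ≈ 1080 min

r = 6371 + 28400 = 34771 km = 3.4771×10⁷ m.
Kepler's third law: T = 2π√(r³/μ) = 2π√((3.477×10⁷)³ / 3.986×10¹⁴).
r³/μ = 1.055×10⁸ s², so T = 2π × 1.027×10⁴ = 6.453×10⁴ s.
Converting: 6.453×10⁴ s ÷ 60.00 = 1075 min.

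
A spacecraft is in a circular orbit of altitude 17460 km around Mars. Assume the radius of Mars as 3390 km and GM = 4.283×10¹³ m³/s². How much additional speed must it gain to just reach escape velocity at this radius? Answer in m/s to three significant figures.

r = 3390 + 17460 = 20850 km = 2.0850×10⁷ m.
Circular speed v_c = √(μ/r) = 1433 m/s.
Escape speed v_esc = √(2μ/r) = √2 × v_c = 2027 m/s.
Δv = v_esc − v_c = 593.7 m/s.

Δv ≈ 594 m/s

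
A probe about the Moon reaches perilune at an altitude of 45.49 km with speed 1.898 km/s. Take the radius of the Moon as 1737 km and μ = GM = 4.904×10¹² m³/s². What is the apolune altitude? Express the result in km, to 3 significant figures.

r_p = 1737 + 45.49 = 1782.5 km = 1.782×10⁶ m.
Specific energy ε = v²/2 − μ/r = -9.500×10⁵ J/kg, so a = −μ/(2ε) = 2.581×10⁶ m.
The apsides satisfy r_p + r_a = 2a, so the apolune radius is 2a − r_p = 3.380×10⁶ m = 3379.6 km.
Apolune altitude = 3379.6 − 1737 = 1642.6 km.

apolune altitude ≈ 1640 km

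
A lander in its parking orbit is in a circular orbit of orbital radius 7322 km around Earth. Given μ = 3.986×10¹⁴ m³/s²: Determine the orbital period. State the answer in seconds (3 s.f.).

T ≈ 6240 seconds

r = 7322 km = 7.322×10⁶ m.
Kepler's third law: T = 2π√(r³/μ) = 2π√((7.322×10⁶)³ / 3.986×10¹⁴).
r³/μ = 9.848×10⁵ s², so T = 2π × 9.924×10² = 6.235×10³ s.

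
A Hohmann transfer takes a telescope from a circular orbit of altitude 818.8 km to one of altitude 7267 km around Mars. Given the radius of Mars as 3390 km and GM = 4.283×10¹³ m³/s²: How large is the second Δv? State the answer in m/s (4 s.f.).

Δv ≈ 496.2 m/s

r₁ = 3390 + 818.8 = 4208.8 km = 4.2088×10⁶ m.
r₂ = 3390 + 7267 = 10657 km = 1.0657×10⁷ m.
Transfer ellipse a_t = (r₁ + r₂)/2 = 7.433×10⁶ m.
At r₁: circular v_c1 = √(μ/r₁) = 3190 m/s; transfer-periapsis v_p = √[μ(2/r₁ − 1/a_t)] = 3820 m/s.
At r₂: circular v_c2 = √(μ/r₂) = 2005 m/s; transfer-apoapsis v_a = √[μ(2/r₂ − 1/a_t)] = 1509 m/s.
Δv₂ = v_c2 − v_a = 496.2 m/s.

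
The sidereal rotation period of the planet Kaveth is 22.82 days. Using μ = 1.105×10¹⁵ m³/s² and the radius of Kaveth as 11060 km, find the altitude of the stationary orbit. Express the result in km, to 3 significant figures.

T = 22.82 days = 1.972×10⁶ s.
A synchronous orbit has period T, so by Kepler's third law a = (μT²/4π²)^(1/3).
μT²/4π² = 1.105×10¹⁵ × (1.972×10⁶)² / 39.48 = 1.088×10²⁶ m³.
a = 4.774×10⁸ m = 4.7741×10⁵ km.
Altitude h = a − R = 4.7741×10⁵ − 11060 = 4.6635×10⁵ km.

h_sync ≈ 4.66×10⁵ km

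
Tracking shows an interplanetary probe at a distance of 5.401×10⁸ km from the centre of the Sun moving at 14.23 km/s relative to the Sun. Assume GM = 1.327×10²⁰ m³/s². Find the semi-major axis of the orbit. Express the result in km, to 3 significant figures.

a ≈ 4.59×10⁸ km

r = 5.401×10¹¹ m.
Specific orbital energy ε = v²/2 − μ/r = (14230)²/2 − 1.327×10²⁰/5.401×10¹¹ = -1.444×10⁸ J/kg.
Since ε = −μ/(2a), a = −μ/(2ε) = 4.593×10¹¹ m = 4.5933×10⁸ km.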